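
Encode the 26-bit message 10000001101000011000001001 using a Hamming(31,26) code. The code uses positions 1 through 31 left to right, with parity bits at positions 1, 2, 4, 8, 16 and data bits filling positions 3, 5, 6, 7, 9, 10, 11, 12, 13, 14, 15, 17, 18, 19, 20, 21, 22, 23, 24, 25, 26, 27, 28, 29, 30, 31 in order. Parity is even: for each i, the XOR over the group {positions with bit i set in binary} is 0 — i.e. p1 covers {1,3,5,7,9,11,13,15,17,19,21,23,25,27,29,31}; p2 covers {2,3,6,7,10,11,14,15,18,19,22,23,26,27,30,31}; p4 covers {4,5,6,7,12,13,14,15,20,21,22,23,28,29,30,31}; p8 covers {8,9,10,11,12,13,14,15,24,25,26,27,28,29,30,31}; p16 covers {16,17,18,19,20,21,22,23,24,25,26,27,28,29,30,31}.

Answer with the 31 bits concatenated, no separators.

Place data at non-parity positions: p1 p2 1 p4 0 0 0 p8 0 0 0 1 1 0 1 p16 0 0 0 0 1 1 0 0 0 0 0 1 0 0 1
p1 (pos 1,3,5,7,9,11,13,15,17,19,21,23,25,27,29,31): XOR of data positions = 1⊕0⊕0⊕0⊕0⊕1⊕1⊕0⊕0⊕1⊕0⊕0⊕0⊕0⊕1 = 1
p2 (pos 2,3,6,7,10,11,14,15,18,19,22,23,26,27,30,31): XOR of data positions = 1⊕0⊕0⊕0⊕0⊕0⊕1⊕0⊕0⊕1⊕0⊕0⊕0⊕0⊕1 = 0
p4 (pos 4,5,6,7,12,13,14,15,20,21,22,23,28,29,30,31): XOR of data positions = 0⊕0⊕0⊕1⊕1⊕0⊕1⊕0⊕1⊕1⊕0⊕1⊕0⊕0⊕1 = 1
p8 (pos 8,9,10,11,12,13,14,15,24,25,26,27,28,29,30,31): XOR of data positions = 0⊕0⊕0⊕1⊕1⊕0⊕1⊕0⊕0⊕0⊕0⊕1⊕0⊕0⊕1 = 1
p16 (pos 16,17,18,19,20,21,22,23,24,25,26,27,28,29,30,31): XOR of data positions = 0⊕0⊕0⊕0⊕1⊕1⊕0⊕0⊕0⊕0⊕0⊕1⊕0⊕0⊕1 = 0
Codeword: 1011000100011010000011000001001

1011000100011010000011000001001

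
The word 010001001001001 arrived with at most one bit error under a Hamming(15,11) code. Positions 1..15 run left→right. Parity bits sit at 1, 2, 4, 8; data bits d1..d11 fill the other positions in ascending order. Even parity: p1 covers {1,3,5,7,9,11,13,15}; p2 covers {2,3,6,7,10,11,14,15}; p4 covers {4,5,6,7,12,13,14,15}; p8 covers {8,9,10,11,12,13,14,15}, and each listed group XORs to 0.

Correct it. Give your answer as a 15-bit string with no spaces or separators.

s1 (pos 1,3,5,7,9,11,13,15): 0⊕0⊕0⊕0⊕1⊕0⊕0⊕1 = 0
s2 (pos 2,3,6,7,10,11,14,15): 1⊕0⊕1⊕0⊕0⊕0⊕0⊕1 = 1
s4 (pos 4,5,6,7,12,13,14,15): 0⊕0⊕1⊕0⊕1⊕0⊕0⊕1 = 1
s8 (pos 8,9,10,11,12,13,14,15): 0⊕1⊕0⊕0⊕1⊕0⊕0⊕1 = 1
Syndrome s8…s1 = 1110 → error at position 14.
Flip position 14: 010001001001001 → 010001001001011

010001001001011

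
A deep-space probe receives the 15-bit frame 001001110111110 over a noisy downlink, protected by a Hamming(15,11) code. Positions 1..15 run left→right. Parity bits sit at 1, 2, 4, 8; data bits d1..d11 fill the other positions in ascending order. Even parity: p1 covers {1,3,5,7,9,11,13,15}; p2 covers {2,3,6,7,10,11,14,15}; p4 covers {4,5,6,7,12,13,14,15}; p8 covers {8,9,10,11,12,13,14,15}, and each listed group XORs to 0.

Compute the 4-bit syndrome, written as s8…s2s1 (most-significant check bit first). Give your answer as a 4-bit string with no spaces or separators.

0100

s1 (pos 1,3,5,7,9,11,13,15): 0⊕1⊕0⊕1⊕0⊕1⊕1⊕0 = 0
s2 (pos 2,3,6,7,10,11,14,15): 0⊕1⊕1⊕1⊕1⊕1⊕1⊕0 = 0
s4 (pos 4,5,6,7,12,13,14,15): 0⊕0⊕1⊕1⊕1⊕1⊕1⊕0 = 1
s8 (pos 8,9,10,11,12,13,14,15): 1⊕0⊕1⊕1⊕1⊕1⊕1⊕0 = 0
Syndrome s8…s1 = 0100 → error at position 4.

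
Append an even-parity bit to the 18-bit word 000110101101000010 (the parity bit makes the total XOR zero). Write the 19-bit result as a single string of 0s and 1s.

XOR of the 18 data bits: 0⊕0⊕0⊕1⊕1⊕0⊕1⊕0⊕1⊕1⊕0⊕1⊕0⊕0⊕0⊕0⊕1⊕0 = 1
Parity bit = 1 (so all 19 bits XOR to 0).

0001101011010000101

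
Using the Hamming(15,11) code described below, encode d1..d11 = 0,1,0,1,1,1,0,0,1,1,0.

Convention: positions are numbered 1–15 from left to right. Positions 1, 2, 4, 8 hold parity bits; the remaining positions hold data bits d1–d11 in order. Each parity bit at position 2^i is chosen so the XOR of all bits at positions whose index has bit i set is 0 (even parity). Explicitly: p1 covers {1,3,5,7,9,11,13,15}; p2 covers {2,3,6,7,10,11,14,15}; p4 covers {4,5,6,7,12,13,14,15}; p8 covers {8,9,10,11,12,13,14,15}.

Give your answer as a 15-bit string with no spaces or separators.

Place data at non-parity positions: p1 p2 0 p4 1 0 1 p8 1 1 0 0 1 1 0
p1 (pos 1,3,5,7,9,11,13,15): XOR of data positions = 0⊕1⊕1⊕1⊕0⊕1⊕0 = 0
p2 (pos 2,3,6,7,10,11,14,15): XOR of data positions = 0⊕0⊕1⊕1⊕0⊕1⊕0 = 1
p4 (pos 4,5,6,7,12,13,14,15): XOR of data positions = 1⊕0⊕1⊕0⊕1⊕1⊕0 = 0
p8 (pos 8,9,10,11,12,13,14,15): XOR of data positions = 1⊕1⊕0⊕0⊕1⊕1⊕0 = 0
Codeword: 010010101100110

010010101100110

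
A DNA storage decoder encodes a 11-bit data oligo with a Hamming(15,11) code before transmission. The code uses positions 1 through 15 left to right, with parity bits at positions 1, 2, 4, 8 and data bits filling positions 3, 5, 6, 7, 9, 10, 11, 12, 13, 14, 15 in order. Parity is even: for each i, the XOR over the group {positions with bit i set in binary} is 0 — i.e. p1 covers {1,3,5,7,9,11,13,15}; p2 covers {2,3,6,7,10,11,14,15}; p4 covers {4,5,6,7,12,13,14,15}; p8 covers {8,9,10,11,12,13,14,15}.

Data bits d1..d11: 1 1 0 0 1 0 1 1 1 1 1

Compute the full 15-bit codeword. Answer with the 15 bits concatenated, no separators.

Place data at non-parity positions: p1 p2 1 p4 1 0 0 p8 1 0 1 1 1 1 1
p1 (pos 1,3,5,7,9,11,13,15): XOR of data positions = 1⊕1⊕0⊕1⊕1⊕1⊕1 = 0
p2 (pos 2,3,6,7,10,11,14,15): XOR of data positions = 1⊕0⊕0⊕0⊕1⊕1⊕1 = 0
p4 (pos 4,5,6,7,12,13,14,15): XOR of data positions = 1⊕0⊕0⊕1⊕1⊕1⊕1 = 1
p8 (pos 8,9,10,11,12,13,14,15): XOR of data positions = 1⊕0⊕1⊕1⊕1⊕1⊕1 = 0
Codeword: 001110001011111

001110001011111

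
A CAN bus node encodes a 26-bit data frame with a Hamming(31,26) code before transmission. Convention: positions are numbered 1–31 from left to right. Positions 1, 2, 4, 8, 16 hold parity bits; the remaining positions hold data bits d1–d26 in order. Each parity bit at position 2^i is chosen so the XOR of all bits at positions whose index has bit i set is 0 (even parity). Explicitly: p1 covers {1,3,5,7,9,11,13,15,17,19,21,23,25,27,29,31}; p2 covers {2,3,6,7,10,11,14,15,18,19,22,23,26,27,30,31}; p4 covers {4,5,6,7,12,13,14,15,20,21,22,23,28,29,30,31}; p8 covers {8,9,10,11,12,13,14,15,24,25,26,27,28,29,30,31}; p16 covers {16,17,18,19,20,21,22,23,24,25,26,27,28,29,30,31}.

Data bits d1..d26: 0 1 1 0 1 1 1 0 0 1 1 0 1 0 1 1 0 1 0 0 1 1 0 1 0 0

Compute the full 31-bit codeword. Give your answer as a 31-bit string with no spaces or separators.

Place data at non-parity positions: p1 p2 0 p4 1 1 0 p8 1 1 1 0 0 1 1 p16 0 1 0 1 1 0 1 0 0 1 1 0 1 0 0
p1 (pos 1,3,5,7,9,11,13,15,17,19,21,23,25,27,29,31): XOR of data positions = 0⊕1⊕0⊕1⊕1⊕0⊕1⊕0⊕0⊕1⊕1⊕0⊕1⊕1⊕0 = 0
p2 (pos 2,3,6,7,10,11,14,15,18,19,22,23,26,27,30,31): XOR of data positions = 0⊕1⊕0⊕1⊕1⊕1⊕1⊕1⊕0⊕0⊕1⊕1⊕1⊕0⊕0 = 1
p4 (pos 4,5,6,7,12,13,14,15,20,21,22,23,28,29,30,31): XOR of data positions = 1⊕1⊕0⊕0⊕0⊕1⊕1⊕1⊕1⊕0⊕1⊕0⊕1⊕0⊕0 = 0
p8 (pos 8,9,10,11,12,13,14,15,24,25,26,27,28,29,30,31): XOR of data positions = 1⊕1⊕1⊕0⊕0⊕1⊕1⊕0⊕0⊕1⊕1⊕0⊕1⊕0⊕0 = 0
p16 (pos 16,17,18,19,20,21,22,23,24,25,26,27,28,29,30,31): XOR of data positions = 0⊕1⊕0⊕1⊕1⊕0⊕1⊕0⊕0⊕1⊕1⊕0⊕1⊕0⊕0 = 1
Codeword: 0100110011100111010110100110100

0100110011100111010110100110100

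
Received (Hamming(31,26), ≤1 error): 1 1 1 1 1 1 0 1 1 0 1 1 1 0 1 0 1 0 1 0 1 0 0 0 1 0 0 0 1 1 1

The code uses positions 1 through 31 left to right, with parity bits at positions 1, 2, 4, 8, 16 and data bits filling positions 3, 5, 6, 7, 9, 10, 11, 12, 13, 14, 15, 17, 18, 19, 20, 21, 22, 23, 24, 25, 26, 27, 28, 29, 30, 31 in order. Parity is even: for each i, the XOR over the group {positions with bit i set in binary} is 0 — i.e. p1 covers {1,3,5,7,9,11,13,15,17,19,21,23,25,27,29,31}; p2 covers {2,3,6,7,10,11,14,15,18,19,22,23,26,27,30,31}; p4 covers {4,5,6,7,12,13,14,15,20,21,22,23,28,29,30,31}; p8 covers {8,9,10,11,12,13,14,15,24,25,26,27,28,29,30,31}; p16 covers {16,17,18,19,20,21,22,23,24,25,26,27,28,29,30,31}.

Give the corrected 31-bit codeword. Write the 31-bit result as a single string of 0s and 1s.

1111110110111010001010001000111

s1 (pos 1,3,5,7,9,11,13,15,17,19,21,23,25,27,29,31): 1⊕1⊕1⊕0⊕1⊕1⊕1⊕1⊕1⊕1⊕1⊕0⊕1⊕0⊕1⊕1 = 1
s2 (pos 2,3,6,7,10,11,14,15,18,19,22,23,26,27,30,31): 1⊕1⊕1⊕0⊕0⊕1⊕0⊕1⊕0⊕1⊕0⊕0⊕0⊕0⊕1⊕1 = 0
s4 (pos 4,5,6,7,12,13,14,15,20,21,22,23,28,29,30,31): 1⊕1⊕1⊕0⊕1⊕1⊕0⊕1⊕0⊕1⊕0⊕0⊕0⊕1⊕1⊕1 = 0
s8 (pos 8,9,10,11,12,13,14,15,24,25,26,27,28,29,30,31): 1⊕1⊕0⊕1⊕1⊕1⊕0⊕1⊕0⊕1⊕0⊕0⊕0⊕1⊕1⊕1 = 0
s16 (pos 16,17,18,19,20,21,22,23,24,25,26,27,28,29,30,31): 0⊕1⊕0⊕1⊕0⊕1⊕0⊕0⊕0⊕1⊕0⊕0⊕0⊕1⊕1⊕1 = 1
Syndrome s16…s1 = 10001 → error at position 17.
Flip position 17: 1111110110111010101010001000111 → 1111110110111010001010001000111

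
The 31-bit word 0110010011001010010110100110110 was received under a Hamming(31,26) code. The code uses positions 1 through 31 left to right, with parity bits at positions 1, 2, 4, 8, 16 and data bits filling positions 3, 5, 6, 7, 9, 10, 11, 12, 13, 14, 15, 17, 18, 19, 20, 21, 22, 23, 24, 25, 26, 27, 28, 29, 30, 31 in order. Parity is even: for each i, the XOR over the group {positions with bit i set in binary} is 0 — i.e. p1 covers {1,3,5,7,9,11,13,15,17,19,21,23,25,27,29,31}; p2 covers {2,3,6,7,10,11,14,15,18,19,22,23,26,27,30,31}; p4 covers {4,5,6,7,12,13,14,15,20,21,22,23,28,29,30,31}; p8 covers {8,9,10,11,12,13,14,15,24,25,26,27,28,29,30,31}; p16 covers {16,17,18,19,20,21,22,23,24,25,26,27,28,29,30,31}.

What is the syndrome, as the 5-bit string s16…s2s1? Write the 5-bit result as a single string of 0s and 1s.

00000

s1 (pos 1,3,5,7,9,11,13,15,17,19,21,23,25,27,29,31): 0⊕1⊕0⊕0⊕1⊕0⊕1⊕1⊕0⊕0⊕1⊕1⊕0⊕1⊕1⊕0 = 0
s2 (pos 2,3,6,7,10,11,14,15,18,19,22,23,26,27,30,31): 1⊕1⊕1⊕0⊕1⊕0⊕0⊕1⊕1⊕0⊕0⊕1⊕1⊕1⊕1⊕0 = 0
s4 (pos 4,5,6,7,12,13,14,15,20,21,22,23,28,29,30,31): 0⊕0⊕1⊕0⊕0⊕1⊕0⊕1⊕1⊕1⊕0⊕1⊕0⊕1⊕1⊕0 = 0
s8 (pos 8,9,10,11,12,13,14,15,24,25,26,27,28,29,30,31): 0⊕1⊕1⊕0⊕0⊕1⊕0⊕1⊕0⊕0⊕1⊕1⊕0⊕1⊕1⊕0 = 0
s16 (pos 16,17,18,19,20,21,22,23,24,25,26,27,28,29,30,31): 0⊕0⊕1⊕0⊕1⊕1⊕0⊕1⊕0⊕0⊕1⊕1⊕0⊕1⊕1⊕0 = 0
Syndrome s16…s1 = 00000 → no error.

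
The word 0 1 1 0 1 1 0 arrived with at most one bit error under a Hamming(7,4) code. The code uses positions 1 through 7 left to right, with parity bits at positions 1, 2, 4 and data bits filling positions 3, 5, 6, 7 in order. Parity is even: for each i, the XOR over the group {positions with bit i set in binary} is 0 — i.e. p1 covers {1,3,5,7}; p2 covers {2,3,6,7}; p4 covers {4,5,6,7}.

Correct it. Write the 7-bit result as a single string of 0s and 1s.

s1 (pos 1,3,5,7): 0⊕1⊕1⊕0 = 0
s2 (pos 2,3,6,7): 1⊕1⊕1⊕0 = 1
s4 (pos 4,5,6,7): 0⊕1⊕1⊕0 = 0
Syndrome s4…s1 = 010 → error at position 2.
Flip position 2: 0110110 → 0010110

0010110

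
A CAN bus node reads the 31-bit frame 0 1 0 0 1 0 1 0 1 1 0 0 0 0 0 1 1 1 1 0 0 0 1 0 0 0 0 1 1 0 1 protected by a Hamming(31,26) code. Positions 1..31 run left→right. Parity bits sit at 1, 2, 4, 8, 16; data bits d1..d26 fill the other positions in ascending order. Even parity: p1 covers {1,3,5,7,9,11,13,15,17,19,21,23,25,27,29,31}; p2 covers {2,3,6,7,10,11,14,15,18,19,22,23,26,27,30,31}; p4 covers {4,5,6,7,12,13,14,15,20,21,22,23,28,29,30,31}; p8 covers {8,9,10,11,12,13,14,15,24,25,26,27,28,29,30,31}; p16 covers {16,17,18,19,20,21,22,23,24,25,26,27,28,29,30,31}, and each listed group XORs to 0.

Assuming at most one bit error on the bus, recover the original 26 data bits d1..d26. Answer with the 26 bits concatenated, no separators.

01011000000111000100001101

s1 (pos 1,3,5,7,9,11,13,15,17,19,21,23,25,27,29,31): 0⊕0⊕1⊕1⊕1⊕0⊕0⊕0⊕1⊕1⊕0⊕1⊕0⊕0⊕1⊕1 = 0
s2 (pos 2,3,6,7,10,11,14,15,18,19,22,23,26,27,30,31): 1⊕0⊕0⊕1⊕1⊕0⊕0⊕0⊕1⊕1⊕0⊕1⊕0⊕0⊕0⊕1 = 1
s4 (pos 4,5,6,7,12,13,14,15,20,21,22,23,28,29,30,31): 0⊕1⊕0⊕1⊕0⊕0⊕0⊕0⊕0⊕0⊕0⊕1⊕1⊕1⊕0⊕1 = 0
s8 (pos 8,9,10,11,12,13,14,15,24,25,26,27,28,29,30,31): 0⊕1⊕1⊕0⊕0⊕0⊕0⊕0⊕0⊕0⊕0⊕0⊕1⊕1⊕0⊕1 = 1
s16 (pos 16,17,18,19,20,21,22,23,24,25,26,27,28,29,30,31): 1⊕1⊕1⊕1⊕0⊕0⊕0⊕1⊕0⊕0⊕0⊕0⊕1⊕1⊕0⊕1 = 0
Syndrome s16…s1 = 01010 → error at position 10.
Flip position 10: 0100101011000001111000100001101 → 0100101010000001111000100001101
Read data bits from positions 3,5,6,7,9,10,11,12,13,14,15,17,18,19,20,21,22,23,24,25,26,27,28,29,30,31: 01011000000111000100001101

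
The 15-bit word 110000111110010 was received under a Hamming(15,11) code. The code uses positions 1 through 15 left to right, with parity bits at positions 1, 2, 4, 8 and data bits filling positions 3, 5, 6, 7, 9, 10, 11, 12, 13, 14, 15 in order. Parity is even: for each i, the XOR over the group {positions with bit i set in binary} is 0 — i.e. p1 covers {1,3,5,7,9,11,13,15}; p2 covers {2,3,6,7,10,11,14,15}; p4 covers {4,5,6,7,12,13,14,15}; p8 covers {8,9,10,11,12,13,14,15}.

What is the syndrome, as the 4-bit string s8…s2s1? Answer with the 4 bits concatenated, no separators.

1010

s1 (pos 1,3,5,7,9,11,13,15): 1⊕0⊕0⊕1⊕1⊕1⊕0⊕0 = 0
s2 (pos 2,3,6,7,10,11,14,15): 1⊕0⊕0⊕1⊕1⊕1⊕1⊕0 = 1
s4 (pos 4,5,6,7,12,13,14,15): 0⊕0⊕0⊕1⊕0⊕0⊕1⊕0 = 0
s8 (pos 8,9,10,11,12,13,14,15): 1⊕1⊕1⊕1⊕0⊕0⊕1⊕0 = 1
Syndrome s8…s1 = 1010 → error at position 10.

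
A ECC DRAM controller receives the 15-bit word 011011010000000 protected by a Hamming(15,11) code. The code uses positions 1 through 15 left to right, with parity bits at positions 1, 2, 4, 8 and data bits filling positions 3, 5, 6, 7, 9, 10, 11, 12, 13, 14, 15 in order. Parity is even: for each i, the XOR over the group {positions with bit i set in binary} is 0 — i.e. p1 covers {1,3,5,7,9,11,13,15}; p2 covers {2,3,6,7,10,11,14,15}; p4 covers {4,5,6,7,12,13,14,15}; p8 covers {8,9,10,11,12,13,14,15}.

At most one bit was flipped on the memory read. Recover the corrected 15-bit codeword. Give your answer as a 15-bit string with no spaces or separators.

s1 (pos 1,3,5,7,9,11,13,15): 0⊕1⊕1⊕0⊕0⊕0⊕0⊕0 = 0
s2 (pos 2,3,6,7,10,11,14,15): 1⊕1⊕1⊕0⊕0⊕0⊕0⊕0 = 1
s4 (pos 4,5,6,7,12,13,14,15): 0⊕1⊕1⊕0⊕0⊕0⊕0⊕0 = 0
s8 (pos 8,9,10,11,12,13,14,15): 1⊕0⊕0⊕0⊕0⊕0⊕0⊕0 = 1
Syndrome s8…s1 = 1010 → error at position 10.
Flip position 10: 011011010000000 → 011011010100000

011011010100000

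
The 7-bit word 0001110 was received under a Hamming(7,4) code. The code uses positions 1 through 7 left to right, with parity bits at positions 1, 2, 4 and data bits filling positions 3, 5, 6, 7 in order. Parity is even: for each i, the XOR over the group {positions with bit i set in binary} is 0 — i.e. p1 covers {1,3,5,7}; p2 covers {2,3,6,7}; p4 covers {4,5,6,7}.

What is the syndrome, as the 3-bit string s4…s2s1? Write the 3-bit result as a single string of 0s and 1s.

s1 (pos 1,3,5,7): 0⊕0⊕1⊕0 = 1
s2 (pos 2,3,6,7): 0⊕0⊕1⊕0 = 1
s4 (pos 4,5,6,7): 1⊕1⊕1⊕0 = 1
Syndrome s4…s1 = 111 → error at position 7.

111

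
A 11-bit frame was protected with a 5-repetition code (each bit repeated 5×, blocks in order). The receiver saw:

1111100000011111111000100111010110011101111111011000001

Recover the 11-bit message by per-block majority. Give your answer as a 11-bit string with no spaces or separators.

Block 1 (11111): 5 ones → 1
Block 2 (00000): 0 ones → 0
Block 3 (01111): 4 ones → 1
Block 4 (11110): 4 ones → 1
Block 5 (00100): 1 one → 0
Block 6 (11101): 4 ones → 1
Block 7 (01100): 2 ones → 0
Block 8 (11101): 4 ones → 1
Block 9 (11111): 5 ones → 1
Block 10 (10110): 3 ones → 1
Block 11 (00001): 1 one → 0

10110101110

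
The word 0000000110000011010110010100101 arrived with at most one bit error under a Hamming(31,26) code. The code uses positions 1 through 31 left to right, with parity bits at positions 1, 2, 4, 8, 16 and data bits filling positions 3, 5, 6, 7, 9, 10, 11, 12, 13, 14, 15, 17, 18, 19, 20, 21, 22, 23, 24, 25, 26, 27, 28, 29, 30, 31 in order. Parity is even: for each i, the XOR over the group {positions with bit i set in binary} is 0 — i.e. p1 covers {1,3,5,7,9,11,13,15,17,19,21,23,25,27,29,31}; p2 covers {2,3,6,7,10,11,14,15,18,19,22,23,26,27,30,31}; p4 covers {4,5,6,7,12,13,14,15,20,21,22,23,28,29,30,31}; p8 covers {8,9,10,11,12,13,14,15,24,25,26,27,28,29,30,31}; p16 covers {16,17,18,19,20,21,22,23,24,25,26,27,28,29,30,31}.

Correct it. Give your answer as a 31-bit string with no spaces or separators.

s1 (pos 1,3,5,7,9,11,13,15,17,19,21,23,25,27,29,31): 0⊕0⊕0⊕0⊕1⊕0⊕0⊕1⊕0⊕0⊕1⊕0⊕0⊕0⊕1⊕1 = 1
s2 (pos 2,3,6,7,10,11,14,15,18,19,22,23,26,27,30,31): 0⊕0⊕0⊕0⊕0⊕0⊕0⊕1⊕1⊕0⊕0⊕0⊕1⊕0⊕0⊕1 = 0
s4 (pos 4,5,6,7,12,13,14,15,20,21,22,23,28,29,30,31): 0⊕0⊕0⊕0⊕0⊕0⊕0⊕1⊕1⊕1⊕0⊕0⊕0⊕1⊕0⊕1 = 1
s8 (pos 8,9,10,11,12,13,14,15,24,25,26,27,28,29,30,31): 1⊕1⊕0⊕0⊕0⊕0⊕0⊕1⊕1⊕0⊕1⊕0⊕0⊕1⊕0⊕1 = 1
s16 (pos 16,17,18,19,20,21,22,23,24,25,26,27,28,29,30,31): 1⊕0⊕1⊕0⊕1⊕1⊕0⊕0⊕1⊕0⊕1⊕0⊕0⊕1⊕0⊕1 = 0
Syndrome s16…s1 = 01101 → error at position 13.
Flip position 13: 0000000110000011010110010100101 → 0000000110001011010110010100101

0000000110001011010110010100101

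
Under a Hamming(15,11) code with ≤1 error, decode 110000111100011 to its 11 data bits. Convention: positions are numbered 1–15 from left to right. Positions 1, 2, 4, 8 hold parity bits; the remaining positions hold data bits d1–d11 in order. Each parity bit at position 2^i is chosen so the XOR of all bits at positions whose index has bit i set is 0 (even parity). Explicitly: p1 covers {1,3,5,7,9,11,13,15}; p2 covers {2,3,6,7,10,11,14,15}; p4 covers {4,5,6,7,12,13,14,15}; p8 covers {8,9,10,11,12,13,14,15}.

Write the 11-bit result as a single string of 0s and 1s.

s1 (pos 1,3,5,7,9,11,13,15): 1⊕0⊕0⊕1⊕1⊕0⊕0⊕1 = 0
s2 (pos 2,3,6,7,10,11,14,15): 1⊕0⊕0⊕1⊕1⊕0⊕1⊕1 = 1
s4 (pos 4,5,6,7,12,13,14,15): 0⊕0⊕0⊕1⊕0⊕0⊕1⊕1 = 1
s8 (pos 8,9,10,11,12,13,14,15): 1⊕1⊕1⊕0⊕0⊕0⊕1⊕1 = 1
Syndrome s8…s1 = 1110 → error at position 14.
Flip position 14: 110000111100011 → 110000111100001
Read data bits from positions 3,5,6,7,9,10,11,12,13,14,15: 00011100001

00011100001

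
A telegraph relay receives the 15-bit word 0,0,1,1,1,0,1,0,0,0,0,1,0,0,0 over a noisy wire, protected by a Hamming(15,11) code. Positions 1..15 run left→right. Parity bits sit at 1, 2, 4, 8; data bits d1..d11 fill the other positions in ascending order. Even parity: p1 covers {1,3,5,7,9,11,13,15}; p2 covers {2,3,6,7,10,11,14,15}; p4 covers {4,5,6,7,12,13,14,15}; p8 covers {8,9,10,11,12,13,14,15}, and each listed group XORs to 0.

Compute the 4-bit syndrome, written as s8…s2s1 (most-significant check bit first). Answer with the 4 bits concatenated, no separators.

1001

s1 (pos 1,3,5,7,9,11,13,15): 0⊕1⊕1⊕1⊕0⊕0⊕0⊕0 = 1
s2 (pos 2,3,6,7,10,11,14,15): 0⊕1⊕0⊕1⊕0⊕0⊕0⊕0 = 0
s4 (pos 4,5,6,7,12,13,14,15): 1⊕1⊕0⊕1⊕1⊕0⊕0⊕0 = 0
s8 (pos 8,9,10,11,12,13,14,15): 0⊕0⊕0⊕0⊕1⊕0⊕0⊕0 = 1
Syndrome s8…s1 = 1001 → error at position 9.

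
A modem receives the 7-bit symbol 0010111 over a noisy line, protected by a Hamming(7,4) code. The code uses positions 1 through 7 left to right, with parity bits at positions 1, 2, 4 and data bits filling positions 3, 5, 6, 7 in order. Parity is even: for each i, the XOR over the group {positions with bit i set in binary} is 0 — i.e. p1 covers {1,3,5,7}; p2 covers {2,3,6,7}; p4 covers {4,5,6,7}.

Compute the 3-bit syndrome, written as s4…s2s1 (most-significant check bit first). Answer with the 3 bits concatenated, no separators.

111

s1 (pos 1,3,5,7): 0⊕1⊕1⊕1 = 1
s2 (pos 2,3,6,7): 0⊕1⊕1⊕1 = 1
s4 (pos 4,5,6,7): 0⊕1⊕1⊕1 = 1
Syndrome s4…s1 = 111 → error at position 7.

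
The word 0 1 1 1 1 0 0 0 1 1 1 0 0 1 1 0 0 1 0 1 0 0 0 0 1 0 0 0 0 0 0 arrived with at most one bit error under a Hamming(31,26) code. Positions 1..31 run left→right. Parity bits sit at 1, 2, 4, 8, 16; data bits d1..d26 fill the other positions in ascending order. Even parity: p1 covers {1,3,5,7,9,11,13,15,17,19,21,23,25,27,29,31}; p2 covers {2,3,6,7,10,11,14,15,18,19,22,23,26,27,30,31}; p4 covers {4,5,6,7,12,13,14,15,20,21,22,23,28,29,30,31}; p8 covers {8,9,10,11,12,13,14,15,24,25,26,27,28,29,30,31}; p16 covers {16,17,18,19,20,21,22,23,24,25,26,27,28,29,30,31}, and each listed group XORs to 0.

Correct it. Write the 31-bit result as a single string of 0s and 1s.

0111100011100110010101001000000

s1 (pos 1,3,5,7,9,11,13,15,17,19,21,23,25,27,29,31): 0⊕1⊕1⊕0⊕1⊕1⊕0⊕1⊕0⊕0⊕0⊕0⊕1⊕0⊕0⊕0 = 0
s2 (pos 2,3,6,7,10,11,14,15,18,19,22,23,26,27,30,31): 1⊕1⊕0⊕0⊕1⊕1⊕1⊕1⊕1⊕0⊕0⊕0⊕0⊕0⊕0⊕0 = 1
s4 (pos 4,5,6,7,12,13,14,15,20,21,22,23,28,29,30,31): 1⊕1⊕0⊕0⊕0⊕0⊕1⊕1⊕1⊕0⊕0⊕0⊕0⊕0⊕0⊕0 = 1
s8 (pos 8,9,10,11,12,13,14,15,24,25,26,27,28,29,30,31): 0⊕1⊕1⊕1⊕0⊕0⊕1⊕1⊕0⊕1⊕0⊕0⊕0⊕0⊕0⊕0 = 0
s16 (pos 16,17,18,19,20,21,22,23,24,25,26,27,28,29,30,31): 0⊕0⊕1⊕0⊕1⊕0⊕0⊕0⊕0⊕1⊕0⊕0⊕0⊕0⊕0⊕0 = 1
Syndrome s16…s1 = 10110 → error at position 22.
Flip position 22: 0111100011100110010100001000000 → 0111100011100110010101001000000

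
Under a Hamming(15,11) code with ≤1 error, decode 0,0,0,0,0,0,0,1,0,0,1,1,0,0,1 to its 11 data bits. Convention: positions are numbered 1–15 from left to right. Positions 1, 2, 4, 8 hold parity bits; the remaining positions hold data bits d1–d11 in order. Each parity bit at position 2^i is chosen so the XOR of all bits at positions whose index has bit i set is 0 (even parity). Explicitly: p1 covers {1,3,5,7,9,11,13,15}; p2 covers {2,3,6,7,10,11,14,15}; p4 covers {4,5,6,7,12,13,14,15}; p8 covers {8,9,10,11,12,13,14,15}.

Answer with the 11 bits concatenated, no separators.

s1 (pos 1,3,5,7,9,11,13,15): 0⊕0⊕0⊕0⊕0⊕1⊕0⊕1 = 0
s2 (pos 2,3,6,7,10,11,14,15): 0⊕0⊕0⊕0⊕0⊕1⊕0⊕1 = 0
s4 (pos 4,5,6,7,12,13,14,15): 0⊕0⊕0⊕0⊕1⊕0⊕0⊕1 = 0
s8 (pos 8,9,10,11,12,13,14,15): 1⊕0⊕0⊕1⊕1⊕0⊕0⊕1 = 0
Syndrome s8…s1 = 0000 → no error.
Read data bits from positions 3,5,6,7,9,10,11,12,13,14,15: 00000011001

00000011001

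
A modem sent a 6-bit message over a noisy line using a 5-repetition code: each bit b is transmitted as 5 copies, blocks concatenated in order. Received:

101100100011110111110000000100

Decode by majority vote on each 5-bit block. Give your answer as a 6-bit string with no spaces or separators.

Block 1 (10110): 3 ones → 1
Block 2 (01000): 1 one → 0
Block 3 (11110): 4 ones → 1
Block 4 (11111): 5 ones → 1
Block 5 (00000): 0 ones → 0
Block 6 (00100): 1 one → 0

101100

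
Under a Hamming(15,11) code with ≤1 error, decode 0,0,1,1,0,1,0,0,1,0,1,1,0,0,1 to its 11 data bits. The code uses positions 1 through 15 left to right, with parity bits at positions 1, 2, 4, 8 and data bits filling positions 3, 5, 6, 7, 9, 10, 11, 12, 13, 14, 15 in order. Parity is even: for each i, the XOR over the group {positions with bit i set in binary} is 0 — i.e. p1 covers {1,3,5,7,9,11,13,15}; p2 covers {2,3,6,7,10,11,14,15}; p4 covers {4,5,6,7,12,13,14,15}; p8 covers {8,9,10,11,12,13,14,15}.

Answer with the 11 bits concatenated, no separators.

s1 (pos 1,3,5,7,9,11,13,15): 0⊕1⊕0⊕0⊕1⊕1⊕0⊕1 = 0
s2 (pos 2,3,6,7,10,11,14,15): 0⊕1⊕1⊕0⊕0⊕1⊕0⊕1 = 0
s4 (pos 4,5,6,7,12,13,14,15): 1⊕0⊕1⊕0⊕1⊕0⊕0⊕1 = 0
s8 (pos 8,9,10,11,12,13,14,15): 0⊕1⊕0⊕1⊕1⊕0⊕0⊕1 = 0
Syndrome s8…s1 = 0000 → no error.
Read data bits from positions 3,5,6,7,9,10,11,12,13,14,15: 10101011001

10101011001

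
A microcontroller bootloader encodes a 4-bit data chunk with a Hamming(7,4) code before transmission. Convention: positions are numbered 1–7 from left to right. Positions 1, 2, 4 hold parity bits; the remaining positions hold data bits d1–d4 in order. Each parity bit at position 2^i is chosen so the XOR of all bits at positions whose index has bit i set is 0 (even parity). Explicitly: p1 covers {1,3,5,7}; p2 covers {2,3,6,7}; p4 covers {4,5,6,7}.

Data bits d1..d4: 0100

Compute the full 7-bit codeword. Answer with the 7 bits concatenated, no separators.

1001100

Place data at non-parity positions: p1 p2 0 p4 1 0 0
p1 (pos 1,3,5,7): XOR of data positions = 0⊕1⊕0 = 1
p2 (pos 2,3,6,7): XOR of data positions = 0⊕0⊕0 = 0
p4 (pos 4,5,6,7): XOR of data positions = 1⊕0⊕0 = 1
Codeword: 1001100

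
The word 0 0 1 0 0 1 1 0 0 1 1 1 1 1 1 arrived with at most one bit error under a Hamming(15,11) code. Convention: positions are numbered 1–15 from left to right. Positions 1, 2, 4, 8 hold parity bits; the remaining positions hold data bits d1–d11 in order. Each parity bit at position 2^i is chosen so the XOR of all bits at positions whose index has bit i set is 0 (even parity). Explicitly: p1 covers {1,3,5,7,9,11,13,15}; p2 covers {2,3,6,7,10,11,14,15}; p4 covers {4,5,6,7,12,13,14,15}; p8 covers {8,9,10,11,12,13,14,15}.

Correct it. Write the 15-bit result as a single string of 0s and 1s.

000001100111111

s1 (pos 1,3,5,7,9,11,13,15): 0⊕1⊕0⊕1⊕0⊕1⊕1⊕1 = 1
s2 (pos 2,3,6,7,10,11,14,15): 0⊕1⊕1⊕1⊕1⊕1⊕1⊕1 = 1
s4 (pos 4,5,6,7,12,13,14,15): 0⊕0⊕1⊕1⊕1⊕1⊕1⊕1 = 0
s8 (pos 8,9,10,11,12,13,14,15): 0⊕0⊕1⊕1⊕1⊕1⊕1⊕1 = 0
Syndrome s8…s1 = 0011 → error at position 3.
Flip position 3: 001001100111111 → 000001100111111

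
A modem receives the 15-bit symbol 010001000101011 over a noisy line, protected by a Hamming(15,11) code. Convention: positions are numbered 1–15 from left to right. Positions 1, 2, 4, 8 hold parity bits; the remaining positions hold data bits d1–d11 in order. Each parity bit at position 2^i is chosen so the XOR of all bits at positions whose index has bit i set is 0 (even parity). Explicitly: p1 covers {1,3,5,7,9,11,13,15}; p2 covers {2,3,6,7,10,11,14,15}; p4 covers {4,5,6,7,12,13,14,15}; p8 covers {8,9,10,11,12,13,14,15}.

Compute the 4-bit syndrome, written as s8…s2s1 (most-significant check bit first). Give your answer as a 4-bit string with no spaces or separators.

s1 (pos 1,3,5,7,9,11,13,15): 0⊕0⊕0⊕0⊕0⊕0⊕0⊕1 = 1
s2 (pos 2,3,6,7,10,11,14,15): 1⊕0⊕1⊕0⊕1⊕0⊕1⊕1 = 1
s4 (pos 4,5,6,7,12,13,14,15): 0⊕0⊕1⊕0⊕1⊕0⊕1⊕1 = 0
s8 (pos 8,9,10,11,12,13,14,15): 0⊕0⊕1⊕0⊕1⊕0⊕1⊕1 = 0
Syndrome s8…s1 = 0011 → error at position 3.

0011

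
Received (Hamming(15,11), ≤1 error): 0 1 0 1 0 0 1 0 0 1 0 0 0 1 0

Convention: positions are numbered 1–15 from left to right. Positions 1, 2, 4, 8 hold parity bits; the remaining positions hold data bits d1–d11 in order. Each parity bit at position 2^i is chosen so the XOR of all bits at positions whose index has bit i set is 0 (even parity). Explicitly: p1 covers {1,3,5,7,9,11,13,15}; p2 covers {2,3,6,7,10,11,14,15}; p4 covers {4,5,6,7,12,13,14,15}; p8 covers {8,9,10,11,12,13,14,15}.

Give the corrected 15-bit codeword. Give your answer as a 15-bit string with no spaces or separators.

010110100100010

s1 (pos 1,3,5,7,9,11,13,15): 0⊕0⊕0⊕1⊕0⊕0⊕0⊕0 = 1
s2 (pos 2,3,6,7,10,11,14,15): 1⊕0⊕0⊕1⊕1⊕0⊕1⊕0 = 0
s4 (pos 4,5,6,7,12,13,14,15): 1⊕0⊕0⊕1⊕0⊕0⊕1⊕0 = 1
s8 (pos 8,9,10,11,12,13,14,15): 0⊕0⊕1⊕0⊕0⊕0⊕1⊕0 = 0
Syndrome s8…s1 = 0101 → error at position 5.
Flip position 5: 010100100100010 → 010110100100010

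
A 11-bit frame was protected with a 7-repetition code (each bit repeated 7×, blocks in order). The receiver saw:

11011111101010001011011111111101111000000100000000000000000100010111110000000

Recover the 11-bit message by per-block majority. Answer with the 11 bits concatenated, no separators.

Block 1 (1101111): 6 ones → 1
Block 2 (1101010): 4 ones → 1
Block 3 (0010110): 3 ones → 0
Block 4 (1111111): 7 ones → 1
Block 5 (1101111): 6 ones → 1
Block 6 (0000001): 1 one → 0
Block 7 (0000000): 0 ones → 0
Block 8 (0000000): 0 ones → 0
Block 9 (0001000): 1 one → 0
Block 10 (1011111): 6 ones → 1
Block 11 (0000000): 0 ones → 0

11011000010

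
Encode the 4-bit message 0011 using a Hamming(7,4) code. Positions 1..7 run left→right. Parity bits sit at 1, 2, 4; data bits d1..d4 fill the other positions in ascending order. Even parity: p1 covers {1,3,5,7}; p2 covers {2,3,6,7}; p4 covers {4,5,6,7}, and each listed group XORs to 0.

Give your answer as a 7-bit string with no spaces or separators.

1000011

Place data at non-parity positions: p1 p2 0 p4 0 1 1
p1 (pos 1,3,5,7): XOR of data positions = 0⊕0⊕1 = 1
p2 (pos 2,3,6,7): XOR of data positions = 0⊕1⊕1 = 0
p4 (pos 4,5,6,7): XOR of data positions = 0⊕1⊕1 = 0
Codeword: 1000011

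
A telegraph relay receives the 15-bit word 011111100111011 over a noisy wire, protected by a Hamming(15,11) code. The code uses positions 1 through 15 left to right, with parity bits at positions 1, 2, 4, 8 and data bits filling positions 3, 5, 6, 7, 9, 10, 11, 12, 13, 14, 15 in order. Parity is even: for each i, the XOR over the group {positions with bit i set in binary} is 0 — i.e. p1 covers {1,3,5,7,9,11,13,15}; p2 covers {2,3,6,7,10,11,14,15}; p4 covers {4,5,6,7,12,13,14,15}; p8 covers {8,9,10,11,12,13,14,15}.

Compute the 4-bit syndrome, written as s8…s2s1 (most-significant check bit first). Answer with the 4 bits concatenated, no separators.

1101

s1 (pos 1,3,5,7,9,11,13,15): 0⊕1⊕1⊕1⊕0⊕1⊕0⊕1 = 1
s2 (pos 2,3,6,7,10,11,14,15): 1⊕1⊕1⊕1⊕1⊕1⊕1⊕1 = 0
s4 (pos 4,5,6,7,12,13,14,15): 1⊕1⊕1⊕1⊕1⊕0⊕1⊕1 = 1
s8 (pos 8,9,10,11,12,13,14,15): 0⊕0⊕1⊕1⊕1⊕0⊕1⊕1 = 1
Syndrome s8…s1 = 1101 → error at position 13.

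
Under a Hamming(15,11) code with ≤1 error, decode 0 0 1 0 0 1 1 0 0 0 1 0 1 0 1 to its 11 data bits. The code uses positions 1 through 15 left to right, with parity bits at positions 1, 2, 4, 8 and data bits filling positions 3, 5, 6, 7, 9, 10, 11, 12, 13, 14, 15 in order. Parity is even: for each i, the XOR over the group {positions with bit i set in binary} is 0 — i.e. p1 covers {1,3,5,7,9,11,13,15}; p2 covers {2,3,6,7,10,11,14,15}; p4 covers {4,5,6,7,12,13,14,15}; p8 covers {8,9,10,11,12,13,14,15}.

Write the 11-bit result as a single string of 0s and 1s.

10110000101

s1 (pos 1,3,5,7,9,11,13,15): 0⊕1⊕0⊕1⊕0⊕1⊕1⊕1 = 1
s2 (pos 2,3,6,7,10,11,14,15): 0⊕1⊕1⊕1⊕0⊕1⊕0⊕1 = 1
s4 (pos 4,5,6,7,12,13,14,15): 0⊕0⊕1⊕1⊕0⊕1⊕0⊕1 = 0
s8 (pos 8,9,10,11,12,13,14,15): 0⊕0⊕0⊕1⊕0⊕1⊕0⊕1 = 1
Syndrome s8…s1 = 1011 → error at position 11.
Flip position 11: 001001100010101 → 001001100000101
Read data bits from positions 3,5,6,7,9,10,11,12,13,14,15: 10110000101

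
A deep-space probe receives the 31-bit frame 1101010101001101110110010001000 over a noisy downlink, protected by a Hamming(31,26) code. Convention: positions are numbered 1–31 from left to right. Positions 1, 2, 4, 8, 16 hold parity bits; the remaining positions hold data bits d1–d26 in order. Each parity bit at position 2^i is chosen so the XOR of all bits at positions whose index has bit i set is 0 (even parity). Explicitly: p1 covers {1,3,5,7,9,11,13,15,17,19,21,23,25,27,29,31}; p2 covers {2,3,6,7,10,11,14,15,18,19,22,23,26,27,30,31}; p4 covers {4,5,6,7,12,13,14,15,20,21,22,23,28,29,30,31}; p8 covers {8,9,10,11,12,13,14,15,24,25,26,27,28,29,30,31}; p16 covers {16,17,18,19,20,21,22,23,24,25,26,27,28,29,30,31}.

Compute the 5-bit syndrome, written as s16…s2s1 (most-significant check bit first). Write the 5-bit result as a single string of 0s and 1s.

s1 (pos 1,3,5,7,9,11,13,15,17,19,21,23,25,27,29,31): 1⊕0⊕0⊕0⊕0⊕0⊕1⊕0⊕1⊕0⊕1⊕0⊕0⊕0⊕0⊕0 = 0
s2 (pos 2,3,6,7,10,11,14,15,18,19,22,23,26,27,30,31): 1⊕0⊕1⊕0⊕1⊕0⊕1⊕0⊕1⊕0⊕0⊕0⊕0⊕0⊕0⊕0 = 1
s4 (pos 4,5,6,7,12,13,14,15,20,21,22,23,28,29,30,31): 1⊕0⊕1⊕0⊕0⊕1⊕1⊕0⊕1⊕1⊕0⊕0⊕1⊕0⊕0⊕0 = 1
s8 (pos 8,9,10,11,12,13,14,15,24,25,26,27,28,29,30,31): 1⊕0⊕1⊕0⊕0⊕1⊕1⊕0⊕1⊕0⊕0⊕0⊕1⊕0⊕0⊕0 = 0
s16 (pos 16,17,18,19,20,21,22,23,24,25,26,27,28,29,30,31): 1⊕1⊕1⊕0⊕1⊕1⊕0⊕0⊕1⊕0⊕0⊕0⊕1⊕0⊕0⊕0 = 1
Syndrome s16…s1 = 10110 → error at position 22.

10110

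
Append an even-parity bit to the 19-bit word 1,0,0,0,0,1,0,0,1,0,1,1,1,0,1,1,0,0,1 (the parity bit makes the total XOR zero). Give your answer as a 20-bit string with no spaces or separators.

XOR of the 19 data bits: 1⊕0⊕0⊕0⊕0⊕1⊕0⊕0⊕1⊕0⊕1⊕1⊕1⊕0⊕1⊕1⊕0⊕0⊕1 = 1
Parity bit = 1 (so all 20 bits XOR to 0).

10000100101110110011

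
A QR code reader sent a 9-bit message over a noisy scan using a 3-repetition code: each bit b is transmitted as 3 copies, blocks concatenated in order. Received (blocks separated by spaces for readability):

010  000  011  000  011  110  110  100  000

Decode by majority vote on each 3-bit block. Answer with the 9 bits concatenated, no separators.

Block 1 (010): 1 one → 0
Block 2 (000): 0 ones → 0
Block 3 (011): 2 ones → 1
Block 4 (000): 0 ones → 0
Block 5 (011): 2 ones → 1
Block 6 (110): 2 ones → 1
Block 7 (110): 2 ones → 1
Block 8 (100): 1 one → 0
Block 9 (000): 0 ones → 0

001011100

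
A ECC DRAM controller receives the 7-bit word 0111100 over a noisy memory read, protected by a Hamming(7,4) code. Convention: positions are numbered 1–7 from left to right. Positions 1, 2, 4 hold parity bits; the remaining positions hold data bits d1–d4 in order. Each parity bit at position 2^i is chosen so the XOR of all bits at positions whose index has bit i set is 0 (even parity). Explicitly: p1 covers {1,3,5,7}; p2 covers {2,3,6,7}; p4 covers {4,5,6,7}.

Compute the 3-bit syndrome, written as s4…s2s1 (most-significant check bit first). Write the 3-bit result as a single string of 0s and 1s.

s1 (pos 1,3,5,7): 0⊕1⊕1⊕0 = 0
s2 (pos 2,3,6,7): 1⊕1⊕0⊕0 = 0
s4 (pos 4,5,6,7): 1⊕1⊕0⊕0 = 0
Syndrome s4…s1 = 000 → no error.

000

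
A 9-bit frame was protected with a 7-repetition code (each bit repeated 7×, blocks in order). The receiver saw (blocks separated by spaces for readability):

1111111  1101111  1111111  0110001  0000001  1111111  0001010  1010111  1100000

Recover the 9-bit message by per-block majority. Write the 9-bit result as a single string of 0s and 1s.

Block 1 (1111111): 7 ones → 1
Block 2 (1101111): 6 ones → 1
Block 3 (1111111): 7 ones → 1
Block 4 (0110001): 3 ones → 0
Block 5 (0000001): 1 one → 0
Block 6 (1111111): 7 ones → 1
Block 7 (0001010): 2 ones → 0
Block 8 (1010111): 5 ones → 1
Block 9 (1100000): 2 ones → 0

111001010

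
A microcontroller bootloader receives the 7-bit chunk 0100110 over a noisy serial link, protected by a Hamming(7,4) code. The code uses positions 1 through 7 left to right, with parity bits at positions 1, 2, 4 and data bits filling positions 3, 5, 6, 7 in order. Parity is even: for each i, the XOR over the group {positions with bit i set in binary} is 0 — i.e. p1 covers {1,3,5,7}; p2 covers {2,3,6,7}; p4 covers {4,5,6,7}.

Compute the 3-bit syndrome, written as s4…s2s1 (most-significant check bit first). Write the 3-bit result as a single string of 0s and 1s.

001

s1 (pos 1,3,5,7): 0⊕0⊕1⊕0 = 1
s2 (pos 2,3,6,7): 1⊕0⊕1⊕0 = 0
s4 (pos 4,5,6,7): 0⊕1⊕1⊕0 = 0
Syndrome s4…s1 = 001 → error at position 1.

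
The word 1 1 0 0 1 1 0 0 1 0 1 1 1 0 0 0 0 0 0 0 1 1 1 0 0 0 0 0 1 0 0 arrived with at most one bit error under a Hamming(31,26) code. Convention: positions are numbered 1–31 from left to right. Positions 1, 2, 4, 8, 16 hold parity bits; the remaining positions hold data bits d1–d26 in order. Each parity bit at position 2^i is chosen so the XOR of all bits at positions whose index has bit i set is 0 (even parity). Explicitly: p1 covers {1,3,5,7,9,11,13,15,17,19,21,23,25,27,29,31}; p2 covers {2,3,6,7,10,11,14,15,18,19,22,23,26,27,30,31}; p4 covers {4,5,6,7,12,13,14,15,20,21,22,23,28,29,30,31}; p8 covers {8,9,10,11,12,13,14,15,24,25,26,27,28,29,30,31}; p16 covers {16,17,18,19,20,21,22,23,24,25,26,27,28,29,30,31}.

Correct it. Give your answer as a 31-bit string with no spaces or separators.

s1 (pos 1,3,5,7,9,11,13,15,17,19,21,23,25,27,29,31): 1⊕0⊕1⊕0⊕1⊕1⊕1⊕0⊕0⊕0⊕1⊕1⊕0⊕0⊕1⊕0 = 0
s2 (pos 2,3,6,7,10,11,14,15,18,19,22,23,26,27,30,31): 1⊕0⊕1⊕0⊕0⊕1⊕0⊕0⊕0⊕0⊕1⊕1⊕0⊕0⊕0⊕0 = 1
s4 (pos 4,5,6,7,12,13,14,15,20,21,22,23,28,29,30,31): 0⊕1⊕1⊕0⊕1⊕1⊕0⊕0⊕0⊕1⊕1⊕1⊕0⊕1⊕0⊕0 = 0
s8 (pos 8,9,10,11,12,13,14,15,24,25,26,27,28,29,30,31): 0⊕1⊕0⊕1⊕1⊕1⊕0⊕0⊕0⊕0⊕0⊕0⊕0⊕1⊕0⊕0 = 1
s16 (pos 16,17,18,19,20,21,22,23,24,25,26,27,28,29,30,31): 0⊕0⊕0⊕0⊕0⊕1⊕1⊕1⊕0⊕0⊕0⊕0⊕0⊕1⊕0⊕0 = 0
Syndrome s16…s1 = 01010 → error at position 10.
Flip position 10: 1100110010111000000011100000100 → 1100110011111000000011100000100

1100110011111000000011100000100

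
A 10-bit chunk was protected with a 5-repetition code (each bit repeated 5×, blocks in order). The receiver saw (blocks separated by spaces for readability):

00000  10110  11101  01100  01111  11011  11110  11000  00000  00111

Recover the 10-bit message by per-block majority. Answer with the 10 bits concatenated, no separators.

Block 1 (00000): 0 ones → 0
Block 2 (10110): 3 ones → 1
Block 3 (11101): 4 ones → 1
Block 4 (01100): 2 ones → 0
Block 5 (01111): 4 ones → 1
Block 6 (11011): 4 ones → 1
Block 7 (11110): 4 ones → 1
Block 8 (11000): 2 ones → 0
Block 9 (00000): 0 ones → 0
Block 10 (00111): 3 ones → 1

0110111001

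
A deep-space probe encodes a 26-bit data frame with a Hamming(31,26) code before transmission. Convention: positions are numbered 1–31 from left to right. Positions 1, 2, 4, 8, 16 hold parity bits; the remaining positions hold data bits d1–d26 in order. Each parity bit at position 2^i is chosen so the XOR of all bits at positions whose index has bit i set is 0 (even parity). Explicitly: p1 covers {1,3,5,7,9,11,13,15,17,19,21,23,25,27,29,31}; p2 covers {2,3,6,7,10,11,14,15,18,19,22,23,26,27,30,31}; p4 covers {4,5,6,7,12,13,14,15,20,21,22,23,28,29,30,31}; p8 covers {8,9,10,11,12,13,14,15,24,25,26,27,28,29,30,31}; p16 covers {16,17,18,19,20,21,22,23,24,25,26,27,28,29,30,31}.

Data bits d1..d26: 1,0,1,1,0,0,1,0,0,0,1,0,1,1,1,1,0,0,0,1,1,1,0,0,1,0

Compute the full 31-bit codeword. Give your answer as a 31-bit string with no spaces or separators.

Place data at non-parity positions: p1 p2 1 p4 0 1 1 p8 0 0 1 0 0 0 1 p16 0 1 1 1 1 0 0 0 1 1 1 0 0 1 0
p1 (pos 1,3,5,7,9,11,13,15,17,19,21,23,25,27,29,31): XOR of data positions = 1⊕0⊕1⊕0⊕1⊕0⊕1⊕0⊕1⊕1⊕0⊕1⊕1⊕0⊕0 = 0
p2 (pos 2,3,6,7,10,11,14,15,18,19,22,23,26,27,30,31): XOR of data positions = 1⊕1⊕1⊕0⊕1⊕0⊕1⊕1⊕1⊕0⊕0⊕1⊕1⊕1⊕0 = 0
p4 (pos 4,5,6,7,12,13,14,15,20,21,22,23,28,29,30,31): XOR of data positions = 0⊕1⊕1⊕0⊕0⊕0⊕1⊕1⊕1⊕0⊕0⊕0⊕0⊕1⊕0 = 0
p8 (pos 8,9,10,11,12,13,14,15,24,25,26,27,28,29,30,31): XOR of data positions = 0⊕0⊕1⊕0⊕0⊕0⊕1⊕0⊕1⊕1⊕1⊕0⊕0⊕1⊕0 = 0
p16 (pos 16,17,18,19,20,21,22,23,24,25,26,27,28,29,30,31): XOR of data positions = 0⊕1⊕1⊕1⊕1⊕0⊕0⊕0⊕1⊕1⊕1⊕0⊕0⊕1⊕0 = 0
Codeword: 0010011000100010011110001110010

0010011000100010011110001110010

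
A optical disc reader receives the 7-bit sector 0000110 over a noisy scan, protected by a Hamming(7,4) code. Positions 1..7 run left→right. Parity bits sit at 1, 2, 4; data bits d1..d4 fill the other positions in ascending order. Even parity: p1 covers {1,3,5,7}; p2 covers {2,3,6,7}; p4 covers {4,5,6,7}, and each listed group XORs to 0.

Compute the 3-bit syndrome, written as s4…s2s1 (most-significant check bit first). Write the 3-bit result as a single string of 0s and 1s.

011

s1 (pos 1,3,5,7): 0⊕0⊕1⊕0 = 1
s2 (pos 2,3,6,7): 0⊕0⊕1⊕0 = 1
s4 (pos 4,5,6,7): 0⊕1⊕1⊕0 = 0
Syndrome s4…s1 = 011 → error at position 3.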